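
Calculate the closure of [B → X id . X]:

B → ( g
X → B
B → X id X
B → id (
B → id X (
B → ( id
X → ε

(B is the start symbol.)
To compute CLOSURE, for each item [A → α.Bβ] where B is a non-terminal, add [B → .γ] for all productions B → γ; repeat for the newly added items until nothing changes.

Start with: [B → X id . X]
  [B → X id . X] has the dot before X: add [X → . B], [X → .]
  [X → . B] has the dot before B: add [B → . ( g], [B → . X id X], [B → . id (], [B → . id X (], [B → . ( id]
No further items can be added.

CLOSURE = { [B → . ( g], [B → . ( id], [B → . X id X], [B → . id (], [B → . id X (], [B → X id . X], [X → . B], [X → .] }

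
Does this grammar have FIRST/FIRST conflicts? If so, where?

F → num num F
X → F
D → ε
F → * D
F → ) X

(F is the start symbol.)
No FIRST/FIRST conflicts.

A FIRST/FIRST conflict occurs when two productions N → α and N → β for the same non-terminal have FIRST(α) ∩ FIRST(β) ≠ ∅ (with ε ∈ FIRST of a nullable right-hand side, so two nullable alternatives also conflict).

Productions for F:
  F → num num F: FIRST = { 'num' }
  F → * D: FIRST = { '*' }
  F → ) X: FIRST = { ')' }
X, D have only one production, so no FIRST/FIRST conflict is possible there.

All alternatives of each non-terminal have pairwise disjoint FIRST sets.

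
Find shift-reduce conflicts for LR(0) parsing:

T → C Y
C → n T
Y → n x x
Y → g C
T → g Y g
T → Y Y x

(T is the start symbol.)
Augment with T' → T and build the canonical LR(0) collection (I0 = CLOSURE({[T' → . T]}), then GOTO on every symbol after a dot until no new states appear). It has 18 states:
  I0: { [C → . n T], [T → . C Y], [T → . Y Y x], [T → . g Y g], [T' → . T], [Y → . g C], [Y → . n x x] }  — shift
  I1: { [T → C . Y], [Y → . g C], [Y → . n x x] }  — shift
  I2: { [T' → T .] }  — accept
  I3: { [T → Y . Y x], [Y → . g C], [Y → . n x x] }  — shift
  I4: { [C → . n T], [T → g . Y g], [Y → . g C], [Y → . n x x], [Y → g . C] }  — shift
  I5: { [C → . n T], [C → n . T], [T → . C Y], [T → . Y Y x], [T → . g Y g], [Y → . g C], [Y → . n x x], [Y → n . x x] }  — shift
  I6: { [C → n T .] }  — reduce
  I7: { [Y → n x . x] }  — shift
  I8: { [Y → n x x .] }  — reduce
  I9: { [Y → g C .] }  — reduce
  I10: { [T → g Y . g] }  — shift
  I11: { [C → . n T], [Y → g . C] }  — shift
  I12: { [C → . n T], [C → n . T], [T → . C Y], [T → . Y Y x], [T → . g Y g], [Y → . g C], [Y → . n x x] }  — shift
  I13: { [T → g Y g .] }  — reduce
  I14: { [T → Y Y . x] }  — shift
  I15: { [Y → n . x x] }  — shift
  I16: { [T → Y Y x .] }  — reduce
  I17: { [T → C Y .] }  — reduce

No state contains both a complete item and a shift item.

Answer: No shift-reduce conflicts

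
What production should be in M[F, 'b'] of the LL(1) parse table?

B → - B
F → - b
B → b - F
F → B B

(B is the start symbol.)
To find M[F, 'b'], we find productions for F where 'b' is in the predict set (PREDICT(N → α) = (FIRST(α) \ {ε}) ∪ (FOLLOW(N) if α ⇒* ε)).

Relevant sets:
  FIRST(B) = { '-', 'b' }

F → - b: PREDICT = { '-' }
F → B B: PREDICT = { '-', 'b' }
  'b' is in predict set, so this production goes in M[F, 'b']

M[F, 'b'] = F → B B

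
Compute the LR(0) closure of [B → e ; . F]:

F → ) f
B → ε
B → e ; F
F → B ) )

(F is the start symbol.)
Start with: [B → e ; . F]
  [B → e ; . F] has the dot before F: add [F → . ) f], [F → . B ) )]
  [F → . B ) )] has the dot before B: add [B → .], [B → . e ; F]
No further items can be added.

CLOSURE = { [B → . e ; F], [B → .], [B → e ; . F], [F → . ) f], [F → . B ) )] }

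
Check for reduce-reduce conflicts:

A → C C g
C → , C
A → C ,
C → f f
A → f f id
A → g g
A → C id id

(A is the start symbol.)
No reduce-reduce conflicts

Augment with A' → A and build the canonical LR(0) collection (I0 = CLOSURE({[A' → . A]}), then GOTO on every symbol after a dot until no new states appear). It has 17 states:
  I0: { [A → . C ,], [A → . C C g], [A → . C id id], [A → . f f id], [A → . g g], [A' → . A], [C → . , C], [C → . f f] }  — shift
  I1: { [C → , . C], [C → . , C], [C → . f f] }  — shift
  I2: { [A' → A .] }  — accept
  I3: { [A → C . ,], [A → C . C g], [A → C . id id], [C → . , C], [C → . f f] }  — shift
  I4: { [A → f . f id], [C → f . f] }  — shift
  I5: { [A → g . g] }  — shift
  I6: { [A → g g .] }  — reduce
  I7: { [A → f f . id], [C → f f .] }  — shift, reduce
  I8: { [A → f f id .] }  — reduce
  I9: { [A → C , .], [C → , . C], [C → . , C], [C → . f f] }  — shift, reduce
  I10: { [A → C C . g] }  — shift
  I11: { [C → f . f] }  — shift
  I12: { [A → C id . id] }  — shift
  I13: { [A → C id id .] }  — reduce
  I14: { [C → f f .] }  — reduce
  I15: { [A → C C g .] }  — reduce
  I16: { [C → , C .] }  — reduce

No state contains more than one complete item.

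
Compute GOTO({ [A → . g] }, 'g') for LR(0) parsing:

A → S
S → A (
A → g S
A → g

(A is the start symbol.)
GOTO(I, 'g') = CLOSURE({ [A → αX.β] : [A → α.Xβ] ∈ I, X = 'g' })

Items with dot before 'g', with the dot advanced:
  [A → . g] → [A → g .]
Closure adds nothing (no advanced item has the dot before a non-terminal).

GOTO = { [A → g .] }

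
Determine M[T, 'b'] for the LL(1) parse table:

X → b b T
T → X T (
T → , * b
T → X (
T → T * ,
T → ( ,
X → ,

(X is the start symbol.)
T → X T (, T → X (, T → T * ,

To find M[T, 'b'], we find productions for T where 'b' is in the predict set (PREDICT(N → α) = (FIRST(α) \ {ε}) ∪ (FOLLOW(N) if α ⇒* ε)).

Relevant sets:
  FIRST(X) = { ',', 'b' }
  FIRST(T) = { '(', ',', 'b' }

T → X T (: PREDICT = { ',', 'b' }
  'b' is in predict set, so this production goes in M[T, 'b']
T → , * b: PREDICT = { ',' }
T → X (: PREDICT = { ',', 'b' }
  'b' is in predict set, so this production goes in M[T, 'b']
T → T * ,: PREDICT = { '(', ',', 'b' }
  'b' is in predict set, so this production goes in M[T, 'b']
T → ( ,: PREDICT = { '(' }

M[T, 'b'] = T → X T (, T → X (, T → T * ,  (a multiply-defined cell — the grammar is not LL(1))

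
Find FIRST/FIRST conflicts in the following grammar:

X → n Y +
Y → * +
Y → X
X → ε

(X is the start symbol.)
No FIRST/FIRST conflicts.

FIRST sets of the non-terminals at (or reachable through a nullable prefix from) the front of some alternative:
  FIRST(X) = { 'n', ε }

Productions for X:
  X → n Y +: FIRST = { 'n' }
  X → ε: FIRST = { ε }
Productions for Y:
  Y → * +: FIRST = { '*' }
  Y → X: FIRST = { 'n', ε }

All alternatives of each non-terminal have pairwise disjoint FIRST sets.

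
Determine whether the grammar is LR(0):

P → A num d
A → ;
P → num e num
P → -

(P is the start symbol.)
Yes, the grammar is LR(0)

Augment with P' → P and build the canonical LR(0) collection (I0 = CLOSURE({[P' → . P]}), then GOTO on every symbol after a dot until no new states appear). It has 10 states:
  I0: { [A → . ;], [P → . -], [P → . A num d], [P → . num e num], [P' → . P] }  — shift
  I1: { [P → - .] }  — reduce
  I2: { [A → ; .] }  — reduce
  I3: { [P → A . num d] }  — shift
  I4: { [P' → P .] }  — accept
  I5: { [P → num . e num] }  — shift
  I6: { [P → num e . num] }  — shift
  I7: { [P → num e num .] }  — reduce
  I8: { [P → A num . d] }  — shift
  I9: { [P → A num d .] }  — reduce

Every state is either a pure shift/goto state or contains exactly one complete item and nothing to shift — no conflicts. The grammar is LR(0).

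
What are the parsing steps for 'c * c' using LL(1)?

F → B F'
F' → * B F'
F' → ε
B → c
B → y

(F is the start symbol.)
Stack is shown with the top on the left.

Stack     Input    Action
-------------------------
F $       c * c $  output F → B F'
B F' $    c * c $  output B → c
c F' $    c * c $  match 'c'
F' $      * c $    output F' → * B F'
* B F' $  * c $    match '*'
B F' $    c $      output B → c
c F' $    c $      match 'c'
F' $      $        output F' → ε
$         $        accept

The string is accepted.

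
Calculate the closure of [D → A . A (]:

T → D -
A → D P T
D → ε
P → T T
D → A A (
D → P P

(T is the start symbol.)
To compute CLOSURE, for each item [A → α.Bβ] where B is a non-terminal, add [B → .γ] for all productions B → γ; repeat for the newly added items until nothing changes.

Start with: [D → A . A (]
  [D → A . A (] has the dot before A: add [A → . D P T]
  [A → . D P T] has the dot before D: add [D → .], [D → . A A (], [D → . P P]
  [D → . P P] has the dot before P: add [P → . T T]
  [P → . T T] has the dot before T: add [T → . D -]
No further items can be added.

CLOSURE = { [A → . D P T], [D → . A A (], [D → . P P], [D → .], [D → A . A (], [P → . T T], [T → . D -] }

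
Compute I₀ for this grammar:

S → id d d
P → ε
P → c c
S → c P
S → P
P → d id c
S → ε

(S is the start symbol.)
{ [P → . c c], [P → . d id c], [P → .], [S → . P], [S → . c P], [S → . id d d], [S → .], [S' → . S] }

First, augment the grammar with S' → S
I₀ = CLOSURE({ [S' → . S] }):
  [S' → . S] has the dot before S: add [S → . id d d], [S → . c P], [S → . P], [S → .]
  [S → . P] has the dot before P: add [P → .], [P → . c c], [P → . d id c]
No further items can be added.

I₀ = { [P → . c c], [P → . d id c], [P → .], [S → . P], [S → . c P], [S → . id d d], [S → .], [S' → . S] }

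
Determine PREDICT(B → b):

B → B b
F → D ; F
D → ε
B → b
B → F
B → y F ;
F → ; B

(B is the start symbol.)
PREDICT(B → b) = (FIRST(RHS) \ {ε}) ∪ (FOLLOW(B) if ε ∈ FIRST(RHS), i.e. RHS ⇒* ε)
FIRST(b) = { 'b' }
ε ∉ FIRST(b), so FOLLOW(B) is not added.
PREDICT(B → b) = { 'b' }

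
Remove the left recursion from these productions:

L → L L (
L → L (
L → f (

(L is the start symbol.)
L is directly left-recursive. The standard transformation for
  A → A α₁ | ... | A α_m | β₁ | ... | β_n
is
  A  → β₁ A' | ... | β_n A'
  A' → α₁ A' | ... | α_m A' | ε

L → f ( becomes L → f ( L'
L → L L ( becomes L' → L ( L'
L → L ( becomes L' → ( L'
Add L' → ε

Resulting grammar:
L → f ( L'
L' → L ( L'
L' → ( L'
L' → ε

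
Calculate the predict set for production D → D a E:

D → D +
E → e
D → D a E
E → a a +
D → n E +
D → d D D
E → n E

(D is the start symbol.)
{ 'd', 'n' }

PREDICT(D → D a E) = (FIRST(RHS) \ {ε}) ∪ (FOLLOW(D) if ε ∈ FIRST(RHS), i.e. RHS ⇒* ε)
FIRST(D) = { 'd', 'n' }
FIRST(D a E) = { 'd', 'n' }
ε ∉ FIRST(D a E), so FOLLOW(D) is not added.
PREDICT(D → D a E) = { 'd', 'n' }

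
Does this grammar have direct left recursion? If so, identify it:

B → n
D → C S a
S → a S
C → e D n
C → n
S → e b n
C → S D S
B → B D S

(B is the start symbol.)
Direct left recursion occurs when N → N α for some non-terminal N (the right-hand side begins with the left-hand side itself).

B → n: starts with n
D → C S a: starts with C
S → a S: starts with a
C → e D n: starts with e
C → n: starts with n
S → e b n: starts with e
C → S D S: starts with S
B → B D S: LEFT RECURSIVE (starts with B)

The grammar has direct left recursion on: B.

Answer: Yes, B is left-recursive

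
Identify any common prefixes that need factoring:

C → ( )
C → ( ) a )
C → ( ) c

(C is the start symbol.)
Left-factoring is needed when two productions for the same non-terminal
share a common prefix on the right-hand side.

Productions for C:
  C → ( )
  C → ( ) a )
  C → ( ) c

Found common prefix '( )' in productions for C

Answer: Yes, C has productions with common prefix '( )'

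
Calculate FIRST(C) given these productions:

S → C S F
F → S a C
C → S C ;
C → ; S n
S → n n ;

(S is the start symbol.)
{ ';', 'n' }

To compute FIRST(C), examine every production with C on the left-hand side, reading each right-hand side left to right until a non-nullable symbol is reached.

FIRST sets of the other non-terminals involved (by the same procedure, iterated to a fixed point):
  FIRST(S) = { ';', 'n' }

From C → S C ;:
  - S is a non-terminal: add FIRST(S) \ {ε} = { ';', 'n' }
    S is not nullable, so stop
From C → ; S n:
  - ';' is a terminal: add ';' and stop

Collecting: FIRST(C) = { ';', 'n' }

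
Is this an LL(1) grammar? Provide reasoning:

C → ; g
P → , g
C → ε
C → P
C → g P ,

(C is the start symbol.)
Yes, the grammar is LL(1).

Relevant sets:
  FIRST(P) = { ',' }
  FOLLOW(C) = { $ }

For C:
  PREDICT(C → ';' g) = { ';' }
  PREDICT(C → ε) = { $ }
  PREDICT(C → P) = { ',' }
  PREDICT(C → g P ',') = { 'g' }
P has a single production, so nothing to check there.

All predict sets are disjoint. The grammar IS LL(1).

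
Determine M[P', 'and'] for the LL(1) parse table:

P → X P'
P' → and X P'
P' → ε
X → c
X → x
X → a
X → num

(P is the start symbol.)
To find M[P', 'and'], we find productions for P' where 'and' is in the predict set (PREDICT(N → α) = (FIRST(α) \ {ε}) ∪ (FOLLOW(N) if α ⇒* ε)).

Relevant sets:
  FOLLOW(P') = { $ }

P' → and X P': PREDICT = { 'and' }
  'and' is in predict set, so this production goes in M[P', 'and']
P' → ε: PREDICT = { $ }

M[P', 'and'] = P' → and X P'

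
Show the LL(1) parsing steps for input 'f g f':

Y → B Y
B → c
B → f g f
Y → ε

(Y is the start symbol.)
Stack is shown with the top on the left.

Stack      Input    Action
--------------------------
Y $        f g f $  output Y → B Y
B Y $      f g f $  output B → f g f
f g f Y $  f g f $  match 'f'
g f Y $    g f $    match 'g'
f Y $      f $      match 'f'
Y $        $        output Y → ε
$          $        accept

The string is accepted.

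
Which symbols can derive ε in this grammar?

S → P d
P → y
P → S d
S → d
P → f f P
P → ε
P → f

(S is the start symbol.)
{ 'P' }

ε-productions: P → ε
So P is immediately nullable.
No further non-terminal can be added: every production for the remaining non-terminals contains a terminal or a non-nullable non-terminal.
Nullable = { 'P' }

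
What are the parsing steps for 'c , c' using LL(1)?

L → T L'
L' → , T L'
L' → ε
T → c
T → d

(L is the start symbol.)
LL(1) parsing maintains a stack (initially the start symbol over $) and the input. At each step: if the stack top is a terminal, match it against the current input token; if it is a non-terminal N, replace it with the RHS of M[N, lookahead] (the unique production whose predict set contains the lookahead).

Stack is shown with the top on the left.

Stack     Input    Action
-------------------------
L $       c , c $  output L → T L'
T L' $    c , c $  output T → c
c L' $    c , c $  match 'c'
L' $      , c $    output L' → , T L'
, T L' $  , c $    match ','
T L' $    c $      output T → c
c L' $    c $      match 'c'
L' $      $        output L' → ε
$         $        accept

The string is accepted.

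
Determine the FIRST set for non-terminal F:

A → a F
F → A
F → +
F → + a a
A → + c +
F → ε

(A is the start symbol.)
{ '+', 'a', ε }

To compute FIRST(F), examine every production with F on the left-hand side, reading each right-hand side left to right until a non-nullable symbol is reached.

FIRST sets of the other non-terminals involved (by the same procedure, iterated to a fixed point):
  FIRST(A) = { '+', 'a' }

From F → A:
  - A is a non-terminal: add FIRST(A) \ {ε} = { '+', 'a' }
    A is not nullable, so stop
From F → +:
  - '+' is a terminal: add '+' and stop
From F → + a a:
  - '+' is a terminal: add '+' and stop
From F → ε:
  - ε-production, so ε ∈ FIRST(F)

Collecting: FIRST(F) = { '+', 'a', ε }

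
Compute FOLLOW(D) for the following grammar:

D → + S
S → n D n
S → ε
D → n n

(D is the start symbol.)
D is the start symbol, so $ ∈ FOLLOW(D).
In S → n D n: D is followed by n, add FIRST(n) \ {ε} = { 'n' }

Taking the union: FOLLOW(D) = { $, 'n' }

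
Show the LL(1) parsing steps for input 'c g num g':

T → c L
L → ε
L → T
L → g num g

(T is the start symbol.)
LL(1) parsing maintains a stack (initially the start symbol over $) and the input. At each step: if the stack top is a terminal, match it against the current input token; if it is a non-terminal N, replace it with the RHS of M[N, lookahead] (the unique production whose predict set contains the lookahead).

Stack is shown with the top on the left.

Stack      Input        Action
------------------------------
T $        c g num g $  output T → c L
c L $      c g num g $  match 'c'
L $        g num g $    output L → g num g
g num g $  g num g $    match 'g'
num g $    num g $      match 'num'
g $        g $          match 'g'
$          $            accept

The string is accepted.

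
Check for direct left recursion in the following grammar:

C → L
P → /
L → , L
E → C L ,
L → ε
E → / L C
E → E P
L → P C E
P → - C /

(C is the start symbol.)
Direct left recursion occurs when N → N α for some non-terminal N (the right-hand side begins with the left-hand side itself).

C → L: starts with L
P → /: starts with '/'
L → , L: starts with ','
E → C L ,: starts with C
L → ε: starts with ε
E → / L C: starts with '/'
E → E P: LEFT RECURSIVE (starts with E)
L → P C E: starts with P
P → - C /: starts with '-'

The grammar has direct left recursion on: E.

Answer: Yes, E is left-recursive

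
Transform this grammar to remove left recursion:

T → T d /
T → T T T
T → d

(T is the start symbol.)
T → d T'
T' → d / T'
T' → T T T'
T' → ε

T is directly left-recursive. The standard transformation for
  A → A α₁ | ... | A α_m | β₁ | ... | β_n
is
  A  → β₁ A' | ... | β_n A'
  A' → α₁ A' | ... | α_m A' | ε

T → d becomes T → d T'
T → T d / becomes T' → d / T'
T → T T T becomes T' → T T T'
Add T' → ε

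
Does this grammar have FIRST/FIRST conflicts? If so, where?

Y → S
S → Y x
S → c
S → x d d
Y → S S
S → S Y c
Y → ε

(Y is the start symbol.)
Yes. Y → S / Y → S S on { 'c', 'x' }; S → Y x / S → c on { 'c' }; S → Y x / S → x d d on { 'x' }; S → Y x / S → S Y c on { 'c', 'x' }; S → c / S → S Y c on { 'c' }; S → x d d / S → S Y c on { 'x' }

A FIRST/FIRST conflict occurs when two productions N → α and N → β for the same non-terminal have FIRST(α) ∩ FIRST(β) ≠ ∅ (with ε ∈ FIRST of a nullable right-hand side, so two nullable alternatives also conflict).

FIRST sets of the non-terminals at (or reachable through a nullable prefix from) the front of some alternative:
  FIRST(S) = { 'c', 'x' }
  FIRST(Y) = { 'c', 'x', ε }

Productions for Y:
  Y → S: FIRST = { 'c', 'x' }
  Y → S S: FIRST = { 'c', 'x' }
  Y → ε: FIRST = { ε }
Productions for S:
  S → Y x: FIRST = { 'c', 'x' }
  S → c: FIRST = { 'c' }
  S → x d d: FIRST = { 'x' }
  S → S Y c: FIRST = { 'c', 'x' }

Conflict for Y: Y → S and Y → S S
  Overlap: { 'c', 'x' }
Conflict for S: S → Y x and S → c
  Overlap: { 'c' }
Conflict for S: S → Y x and S → x d d
  Overlap: { 'x' }
Conflict for S: S → Y x and S → S Y c
  Overlap: { 'c', 'x' }
Conflict for S: S → c and S → S Y c
  Overlap: { 'c' }
Conflict for S: S → x d d and S → S Y c
  Overlap: { 'x' }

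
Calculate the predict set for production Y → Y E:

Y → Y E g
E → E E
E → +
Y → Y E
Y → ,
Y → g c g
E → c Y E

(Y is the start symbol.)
PREDICT(Y → Y E) = (FIRST(RHS) \ {ε}) ∪ (FOLLOW(Y) if ε ∈ FIRST(RHS), i.e. RHS ⇒* ε)
FIRST(Y) = { ',', 'g' }
FIRST(Y E) = { ',', 'g' }
ε ∉ FIRST(Y E), so FOLLOW(Y) is not added.
PREDICT(Y → Y E) = { ',', 'g' }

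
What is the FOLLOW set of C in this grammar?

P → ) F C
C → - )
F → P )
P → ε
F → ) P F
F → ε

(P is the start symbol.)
To compute FOLLOW(C), find every occurrence of C on a right-hand side N → α C β: add FIRST(β) \ {ε}, and if β is empty or nullable also add FOLLOW(N). Iterate to a fixed point.

In P → ) F C: C is at the end, add FOLLOW(P)

The FOLLOW sets referred to above (computed the same way, to a fixed point):
  FOLLOW(P) = { $, ')', '-' }

Taking the union: FOLLOW(C) = { $, ')', '-' }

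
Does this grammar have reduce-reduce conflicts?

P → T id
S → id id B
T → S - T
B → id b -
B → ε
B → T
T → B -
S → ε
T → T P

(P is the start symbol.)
Yes — I0: [B → .] vs [S → .]; I4: [B → .] vs [B → T .]; I7: [B → .] vs [S → .]; I9: [B → .] vs [B → T .]; I14: [B → .] vs [S → .]; I15: [B → .] vs [B → T .]

A reduce-reduce conflict occurs when an LR(0) state has two complete items [A → α .] and [B → β .] — both call for a reduction, and with no lookahead the parser cannot choose between them.

Augment with P' → P and build the canonical LR(0) collection (I0 = CLOSURE({[P' → . P]}), then GOTO on every symbol after a dot until no new states appear). It has 16 states:
  I0: { [B → . T], [B → . id b -], [B → .], [P → . T id], [P' → . P], [S → . id id B], [S → .], [T → . B -], [T → . S - T], [T → . T P] }  — shift, 2 reduces
  I1: { [T → B . -] }  — shift
  I2: { [P' → P .] }  — accept
  I3: { [T → S . - T] }  — shift
  I4: { [B → . T], [B → . id b -], [B → .], [B → T .], [P → . T id], [P → T . id], [S → . id id B], [S → .], [T → . B -], [T → . S - T], [T → . T P], [T → T . P] }  — shift, 3 reduces
  I5: { [B → id . b -], [S → id . id B] }  — shift
  I6: { [B → id b . -] }  — shift
  I7: { [B → . T], [B → . id b -], [B → .], [S → . id id B], [S → .], [S → id id . B], [T → . B -], [T → . S - T], [T → . T P] }  — shift, 2 reduces
  I8: { [S → id id B .], [T → B . -] }  — shift, reduce
  I9: { [B → . T], [B → . id b -], [B → .], [B → T .], [P → . T id], [S → . id id B], [S → .], [T → . B -], [T → . S - T], [T → . T P], [T → T . P] }  — shift, 3 reduces
  I10: { [T → T P .] }  — reduce
  I11: { [T → B - .] }  — reduce
  I12: { [B → id b - .] }  — reduce
  I13: { [B → id . b -], [P → T id .], [S → id . id B] }  — shift, reduce
  I14: { [B → . T], [B → . id b -], [B → .], [S → . id id B], [S → .], [T → . B -], [T → . S - T], [T → . T P], [T → S - . T] }  — shift, 2 reduces
  I15: { [B → . T], [B → . id b -], [B → .], [B → T .], [P → . T id], [S → . id id B], [S → .], [T → . B -], [T → . S - T], [T → . T P], [T → S - T .], [T → T . P] }  — shift, 4 reduces

I0 contains complete items [B → .], [S → .] — reduce-reduce conflict.
I4 contains complete items [B → .], [B → T .], [S → .] — reduce-reduce conflict.
I7 contains complete items [B → .], [S → .] — reduce-reduce conflict.
I9 contains complete items [B → .], [B → T .], [S → .] — reduce-reduce conflict.
I14 contains complete items [B → .], [S → .] — reduce-reduce conflict.
I15 contains complete items [B → .], [B → T .], [S → .], [T → S - T .] — reduce-reduce conflict.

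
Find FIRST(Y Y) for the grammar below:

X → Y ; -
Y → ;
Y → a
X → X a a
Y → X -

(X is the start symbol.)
{ ';', 'a' }

FIRST sets of the non-terminals involved (from the grammar, by fixed-point iteration):
  FIRST(Y) = { ';', 'a' }

To compute FIRST(Y Y), process the symbols left to right:
Symbol Y is a non-terminal. Add FIRST(Y) \ {ε} = { ';', 'a' }
Y is not nullable (ε ∉ FIRST(Y)), so stop here.
FIRST(Y Y) = { ';', 'a' }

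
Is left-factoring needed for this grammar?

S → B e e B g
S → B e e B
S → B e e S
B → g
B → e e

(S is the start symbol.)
Yes, S has productions with common prefix 'B e e'

Left-factoring is needed when two productions for the same non-terminal
share a common prefix on the right-hand side.

Productions for S:
  S → B e e B g
  S → B e e B
  S → B e e S
Productions for B:
  B → g
  B → e e

Found common prefix 'B e e' in productions for S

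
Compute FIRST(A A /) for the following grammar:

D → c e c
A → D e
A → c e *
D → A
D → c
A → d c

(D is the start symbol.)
FIRST sets of the non-terminals involved (from the grammar, by fixed-point iteration):
  FIRST(A) = { 'c', 'd' }

To compute FIRST(A A /), process the symbols left to right:
Symbol A is a non-terminal. Add FIRST(A) \ {ε} = { 'c', 'd' }
A is not nullable (ε ∉ FIRST(A)), so stop here.
FIRST(A A /) = { 'c', 'd' }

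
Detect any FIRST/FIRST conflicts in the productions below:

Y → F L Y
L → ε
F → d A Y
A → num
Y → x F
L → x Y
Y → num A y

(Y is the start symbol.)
No FIRST/FIRST conflicts.

FIRST sets of the non-terminals at (or reachable through a nullable prefix from) the front of some alternative:
  FIRST(F) = { 'd' }

Productions for Y:
  Y → F L Y: FIRST = { 'd' }
  Y → x F: FIRST = { 'x' }
  Y → num A y: FIRST = { 'num' }
Productions for L:
  L → ε: FIRST = { ε }
  L → x Y: FIRST = { 'x' }
F, A have only one production, so no FIRST/FIRST conflict is possible there.

All alternatives of each non-terminal have pairwise disjoint FIRST sets.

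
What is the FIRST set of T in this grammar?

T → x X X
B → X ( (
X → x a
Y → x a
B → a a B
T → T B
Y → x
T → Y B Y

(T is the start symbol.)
{ 'x' }

FIRST sets of the other non-terminals involved (by the same procedure, iterated to a fixed point):
  FIRST(Y) = { 'x' }

From T → x X X:
  - x is a terminal: add 'x' and stop
From T → T B:
  - T is the symbol being defined: contributes nothing new
    T is not nullable, so stop
From T → Y B Y:
  - Y is a non-terminal: add FIRST(Y) \ {ε} = { 'x' }
    Y is not nullable, so stop

Collecting: FIRST(T) = { 'x' }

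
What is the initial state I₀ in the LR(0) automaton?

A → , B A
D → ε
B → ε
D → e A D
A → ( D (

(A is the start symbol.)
First, augment the grammar with A' → A
I₀ = CLOSURE({ [A' → . A] }):
  [A' → . A] has the dot before A: add [A → . , B A], [A → . ( D (]
No further items can be added.

I₀ = { [A → . ( D (], [A → . , B A], [A' → . A] }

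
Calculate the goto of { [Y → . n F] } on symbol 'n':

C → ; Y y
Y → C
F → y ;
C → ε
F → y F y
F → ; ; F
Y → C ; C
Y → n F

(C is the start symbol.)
GOTO(I, 'n') = CLOSURE({ [A → αX.β] : [A → α.Xβ] ∈ I, X = 'n' })

Items with dot before 'n', with the dot advanced:
  [Y → . n F] → [Y → n . F]
Closure of the advanced items:
  [Y → n . F] has the dot before F: add [F → . y ;], [F → . y F y], [F → . ; ; F]

GOTO = { [F → . ; ; F], [F → . y ;], [F → . y F y], [Y → n . F] }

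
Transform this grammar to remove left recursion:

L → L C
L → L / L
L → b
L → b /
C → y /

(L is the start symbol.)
L → b L'
L → b / L'
L' → C L'
L' → / L L'
L' → ε
C → y /

L is directly left-recursive. The standard transformation for
  A → A α₁ | ... | A α_m | β₁ | ... | β_n
is
  A  → β₁ A' | ... | β_n A'
  A' → α₁ A' | ... | α_m A' | ε

L → b becomes L → b L'
L → b / becomes L → b / L'
L → L C becomes L' → C L'
L → L / L becomes L' → / L L'
Add L' → ε

Productions for other non-terminals are unchanged:
  C → y /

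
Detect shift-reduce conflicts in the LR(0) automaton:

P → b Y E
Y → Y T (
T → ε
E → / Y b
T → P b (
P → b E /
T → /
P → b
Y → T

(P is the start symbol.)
Yes — I2: [P → b .] vs [E → . / Y b]; I3: [T → .] vs [P → . b]; I7: [T → .] vs [E → . / Y b]; I15: [T → .] vs [E → / Y . b]; I16: [E → / Y b .] vs [E → . / Y b]

A shift-reduce conflict occurs when an LR(0) state has both:
  - a complete (reduce) item [A → α .] (dot at the end), and
  - a shift item [B → β . c γ] (dot before a terminal).

Augment with P' → P and build the canonical LR(0) collection (I0 = CLOSURE({[P' → . P]}), then GOTO on every symbol after a dot until no new states appear). It has 17 states:
  I0: { [P → . b E /], [P → . b Y E], [P → . b], [P' → . P] }  — shift
  I1: { [P' → P .] }  — accept
  I2: { [E → . / Y b], [P → . b E /], [P → . b Y E], [P → . b], [P → b . E /], [P → b . Y E], [P → b .], [T → . /], [T → . P b (], [T → .], [Y → . T], [Y → . Y T (] }  — shift, 2 reduces
  I3: { [E → / . Y b], [P → . b E /], [P → . b Y E], [P → . b], [T → . /], [T → . P b (], [T → .], [T → / .], [Y → . T], [Y → . Y T (] }  — shift, 2 reduces
  I4: { [P → b E . /] }  — shift
  I5: { [T → P . b (] }  — shift
  I6: { [Y → T .] }  — reduce
  I7: { [E → . / Y b], [P → . b E /], [P → . b Y E], [P → . b], [P → b Y . E], [T → . /], [T → . P b (], [T → .], [Y → Y . T (] }  — shift, reduce
  I8: { [P → b Y E .] }  — reduce
  I9: { [Y → Y T . (] }  — shift
  I10: { [Y → Y T ( .] }  — reduce
  I11: { [T → P b . (] }  — shift
  I12: { [T → P b ( .] }  — reduce
  I13: { [P → b E / .] }  — reduce
  I14: { [T → / .] }  — reduce
  I15: { [E → / Y . b], [P → . b E /], [P → . b Y E], [P → . b], [T → . /], [T → . P b (], [T → .], [Y → Y . T (] }  — shift, reduce
  I16: { [E → . / Y b], [E → / Y b .], [P → . b E /], [P → . b Y E], [P → . b], [P → b . E /], [P → b . Y E], [P → b .], [T → . /], [T → . P b (], [T → .], [Y → . T], [Y → . Y T (] }  — shift, 3 reduces

I2 contains reduce items [P → b .], [T → .] and shift items [E → . / Y b], [P → . b], [P → . b E /], [P → . b Y E], [T → . /] — shift-reduce conflict.
I3 contains reduce items [T → .], [T → / .] and shift items [P → . b], [P → . b E /], [P → . b Y E], [T → . /] — shift-reduce conflict.
I7 contains reduce item [T → .] and shift items [E → . / Y b], [P → . b], [P → . b E /], [P → . b Y E], [T → . /] — shift-reduce conflict.
I15 contains reduce item [T → .] and shift items [E → / Y . b], [P → . b], [P → . b E /], [P → . b Y E], [T → . /] — shift-reduce conflict.
I16 contains reduce items [E → / Y b .], [P → b .], [T → .] and shift items [E → . / Y b], [P → . b], [P → . b E /], [P → . b Y E], [T → . /] — shift-reduce conflict.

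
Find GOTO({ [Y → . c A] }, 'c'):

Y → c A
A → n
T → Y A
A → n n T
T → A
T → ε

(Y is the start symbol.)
GOTO(I, 'c') = CLOSURE({ [A → αX.β] : [A → α.Xβ] ∈ I, X = 'c' })

Items with dot before 'c', with the dot advanced:
  [Y → . c A] → [Y → c . A]
Closure of the advanced items:
  [Y → c . A] has the dot before A: add [A → . n], [A → . n n T]

GOTO = { [A → . n n T], [A → . n], [Y → c . A] }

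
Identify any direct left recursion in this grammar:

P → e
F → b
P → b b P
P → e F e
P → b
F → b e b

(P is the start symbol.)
No direct left recursion

Direct left recursion occurs when N → N α for some non-terminal N (the right-hand side begins with the left-hand side itself).

P → e: starts with e
F → b: starts with b
P → b b P: starts with b
P → e F e: starts with e
P → b: starts with b
F → b e b: starts with b

No direct left recursion found.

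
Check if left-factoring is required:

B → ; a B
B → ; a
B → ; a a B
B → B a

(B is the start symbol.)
Yes, B has productions with common prefix '; a'

Left-factoring is needed when two productions for the same non-terminal
share a common prefix on the right-hand side.

Productions for B:
  B → ; a B
  B → ; a
  B → ; a a B
  B → B a

Found common prefix '; a' in productions for B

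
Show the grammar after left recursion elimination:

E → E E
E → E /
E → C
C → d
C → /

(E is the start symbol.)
E → C E'
E' → E E'
E' → / E'
E' → ε
C → d
C → /

E is directly left-recursive. The standard transformation for
  A → A α₁ | ... | A α_m | β₁ | ... | β_n
is
  A  → β₁ A' | ... | β_n A'
  A' → α₁ A' | ... | α_m A' | ε

E → C becomes E → C E'
E → E E becomes E' → E E'
E → E / becomes E' → / E'
Add E' → ε

Productions for other non-terminals are unchanged:
  C → d
  C → /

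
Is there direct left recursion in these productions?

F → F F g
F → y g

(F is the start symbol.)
F → F F g: LEFT RECURSIVE (starts with F)
F → y g: starts with y

The grammar has direct left recursion on: F.

Answer: Yes, F is left-recursive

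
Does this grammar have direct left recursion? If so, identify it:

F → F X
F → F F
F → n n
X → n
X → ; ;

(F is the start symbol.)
Direct left recursion occurs when N → N α for some non-terminal N (the right-hand side begins with the left-hand side itself).

F → F X: LEFT RECURSIVE (starts with F)
F → F F: LEFT RECURSIVE (starts with F)
F → n n: starts with n
X → n: starts with n
X → ; ;: starts with ';'

The grammar has direct left recursion on: F.

Answer: Yes, F is left-recursive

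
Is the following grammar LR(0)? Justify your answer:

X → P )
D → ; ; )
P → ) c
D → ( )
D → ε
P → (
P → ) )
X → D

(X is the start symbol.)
A grammar is LR(0) if no state in the canonical LR(0) collection has:
  - both a shift item (dot before a terminal) and a complete item (shift-reduce conflict), or
  - two or more complete items (reduce-reduce conflict; the accept item [X' → X .] counts as a complete item here).

Augment with X' → X and build the canonical LR(0) collection (I0 = CLOSURE({[X' → . X]}), then GOTO on every symbol after a dot until no new states appear). It has 13 states:
  I0: { [D → . ( )], [D → . ; ; )], [D → .], [P → . (], [P → . ) )], [P → . ) c], [X → . D], [X → . P )], [X' → . X] }  — shift, reduce
  I1: { [D → ( . )], [P → ( .] }  — shift, reduce
  I2: { [P → ) . )], [P → ) . c] }  — shift
  I3: { [D → ; . ; )] }  — shift
  I4: { [X → D .] }  — reduce
  I5: { [X → P . )] }  — shift
  I6: { [X' → X .] }  — accept
  I7: { [X → P ) .] }  — reduce
  I8: { [D → ; ; . )] }  — shift
  I9: { [D → ; ; ) .] }  — reduce
  I10: { [P → ) ) .] }  — reduce
  I11: { [P → ) c .] }  — reduce
  I12: { [D → ( ) .] }  — reduce

Conflict in state I0:
  Shift-reduce conflict between [D → .] and [D → . ( )]
So the grammar is NOT LR(0).

Answer: No. Shift-reduce conflict between [D → .] and [D → . ( )]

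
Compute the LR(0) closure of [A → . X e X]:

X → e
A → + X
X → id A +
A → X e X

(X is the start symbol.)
To compute CLOSURE, for each item [A → α.Bβ] where B is a non-terminal, add [B → .γ] for all productions B → γ; repeat for the newly added items until nothing changes.

Start with: [A → . X e X]
  [A → . X e X] has the dot before X: add [X → . e], [X → . id A +]
No further items can be added.

CLOSURE = { [A → . X e X], [X → . e], [X → . id A +] }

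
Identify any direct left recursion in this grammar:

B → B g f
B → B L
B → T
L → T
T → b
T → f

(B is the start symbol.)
Yes, B is left-recursive

Direct left recursion occurs when N → N α for some non-terminal N (the right-hand side begins with the left-hand side itself).

B → B g f: LEFT RECURSIVE (starts with B)
B → B L: LEFT RECURSIVE (starts with B)
B → T: starts with T
L → T: starts with T
T → b: starts with b
T → f: starts with f

The grammar has direct left recursion on: B.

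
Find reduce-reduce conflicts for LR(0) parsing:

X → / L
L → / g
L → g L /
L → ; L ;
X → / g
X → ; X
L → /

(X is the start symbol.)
No reduce-reduce conflicts

Augment with X' → X and build the canonical LR(0) collection (I0 = CLOSURE({[X' → . X]}), then GOTO on every symbol after a dot until no new states appear). It has 15 states:
  I0: { [X → . / L], [X → . / g], [X → . ; X], [X' → . X] }  — shift
  I1: { [L → . / g], [L → . /], [L → . ; L ;], [L → . g L /], [X → / . L], [X → / . g] }  — shift
  I2: { [X → . / L], [X → . / g], [X → . ; X], [X → ; . X] }  — shift
  I3: { [X' → X .] }  — accept
  I4: { [X → ; X .] }  — reduce
  I5: { [L → / . g], [L → / .] }  — shift, reduce
  I6: { [L → . / g], [L → . /], [L → . ; L ;], [L → . g L /], [L → ; . L ;] }  — shift
  I7: { [X → / L .] }  — reduce
  I8: { [L → . / g], [L → . /], [L → . ; L ;], [L → . g L /], [L → g . L /], [X → / g .] }  — shift, reduce
  I9: { [L → g L . /] }  — shift
  I10: { [L → . / g], [L → . /], [L → . ; L ;], [L → . g L /], [L → g . L /] }  — shift
  I11: { [L → g L / .] }  — reduce
  I12: { [L → ; L . ;] }  — shift
  I13: { [L → ; L ; .] }  — reduce
  I14: { [L → / g .] }  — reduce

No state contains more than one complete item.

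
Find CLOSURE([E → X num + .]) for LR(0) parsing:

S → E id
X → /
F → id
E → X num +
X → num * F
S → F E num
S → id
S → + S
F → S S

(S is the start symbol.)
Start with: [E → X num + .]
The dot is at the end, so nothing is added.

CLOSURE = { [E → X num + .] }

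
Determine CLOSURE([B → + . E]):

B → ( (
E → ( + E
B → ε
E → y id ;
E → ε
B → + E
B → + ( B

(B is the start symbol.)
To compute CLOSURE, for each item [A → α.Bβ] where B is a non-terminal, add [B → .γ] for all productions B → γ; repeat for the newly added items until nothing changes.

Start with: [B → + . E]
  [B → + . E] has the dot before E: add [E → . ( + E], [E → . y id ;], [E → .]
No further items can be added.

CLOSURE = { [B → + . E], [E → . ( + E], [E → . y id ;], [E → .] }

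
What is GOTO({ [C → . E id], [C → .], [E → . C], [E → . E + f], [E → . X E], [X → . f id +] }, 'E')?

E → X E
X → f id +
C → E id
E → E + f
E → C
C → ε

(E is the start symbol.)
{ [C → E . id], [E → E . + f] }

GOTO(I, 'E') = CLOSURE({ [A → αX.β] : [A → α.Xβ] ∈ I, X = 'E' })

Items with dot before 'E', with the dot advanced:
  [C → . E id] → [C → E . id]
  [E → . E + f] → [E → E . + f]
Closure adds nothing (no advanced item has the dot before a non-terminal).

GOTO = { [C → E . id], [E → E . + f] }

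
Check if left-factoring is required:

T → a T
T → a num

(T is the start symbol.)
Yes, T has productions with common prefix 'a'

Left-factoring is needed when two productions for the same non-terminal
share a common prefix on the right-hand side.

Productions for T:
  T → a T
  T → a num

Found common prefix 'a' in productions for T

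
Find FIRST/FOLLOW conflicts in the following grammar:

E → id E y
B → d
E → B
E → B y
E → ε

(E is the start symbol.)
No FIRST/FOLLOW conflicts.

A FIRST/FOLLOW conflict occurs when a non-terminal N has a nullable alternative N → β (β ⇒* ε) and another alternative N → α with FIRST(α) ∩ FOLLOW(N) ≠ ∅: on such a lookahead the parser cannot decide between expanding α and letting N vanish via β.

Nullable non-terminals: E.
FIRST sets used below: FIRST(B) = { 'd' }

E: nullable alternative(s) E → ε; FOLLOW(E) = { $, 'y' }
  E → id E y: FIRST \ {ε} = { 'id' } — disjoint from FOLLOW(E)
  E → B: FIRST \ {ε} = { 'd' } — disjoint from FOLLOW(E)
  E → B y: FIRST \ {ε} = { 'd' } — disjoint from FOLLOW(E)
  E → ε: FIRST \ {ε} = { } — this is the only nullable alternative, skip

B has no nullable alternative, so no FIRST/FOLLOW check is needed there.

No FIRST/FOLLOW conflicts found.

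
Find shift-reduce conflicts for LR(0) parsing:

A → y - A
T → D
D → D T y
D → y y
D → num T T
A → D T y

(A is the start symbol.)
Yes — I8: [T → D .] vs [D → . num T T]

Augment with A' → A and build the canonical LR(0) collection (I0 = CLOSURE({[A' → . A]}), then GOTO on every symbol after a dot until no new states appear). It has 16 states:
  I0: { [A → . D T y], [A → . y - A], [A' → . A], [D → . D T y], [D → . num T T], [D → . y y] }  — shift
  I1: { [A' → A .] }  — accept
  I2: { [A → D . T y], [D → . D T y], [D → . num T T], [D → . y y], [D → D . T y], [T → . D] }  — shift
  I3: { [D → . D T y], [D → . num T T], [D → . y y], [D → num . T T], [T → . D] }  — shift
  I4: { [A → y . - A], [D → y . y] }  — shift
  I5: { [A → . D T y], [A → . y - A], [A → y - . A], [D → . D T y], [D → . num T T], [D → . y y] }  — shift
  I6: { [D → y y .] }  — reduce
  I7: { [A → y - A .] }  — reduce
  I8: { [D → . D T y], [D → . num T T], [D → . y y], [D → D . T y], [T → . D], [T → D .] }  — shift, reduce
  I9: { [D → . D T y], [D → . num T T], [D → . y y], [D → num T . T], [T → . D] }  — shift
  I10: { [D → y . y] }  — shift
  I11: { [D → num T T .] }  — reduce
  I12: { [D → D T . y] }  — shift
  I13: { [D → D T y .] }  — reduce
  I14: { [A → D T . y], [D → D T . y] }  — shift
  I15: { [A → D T y .], [D → D T y .] }  — 2 reduces

I8 contains reduce item [T → D .] and shift items [D → . num T T], [D → . y y] — shift-reduce conflict.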